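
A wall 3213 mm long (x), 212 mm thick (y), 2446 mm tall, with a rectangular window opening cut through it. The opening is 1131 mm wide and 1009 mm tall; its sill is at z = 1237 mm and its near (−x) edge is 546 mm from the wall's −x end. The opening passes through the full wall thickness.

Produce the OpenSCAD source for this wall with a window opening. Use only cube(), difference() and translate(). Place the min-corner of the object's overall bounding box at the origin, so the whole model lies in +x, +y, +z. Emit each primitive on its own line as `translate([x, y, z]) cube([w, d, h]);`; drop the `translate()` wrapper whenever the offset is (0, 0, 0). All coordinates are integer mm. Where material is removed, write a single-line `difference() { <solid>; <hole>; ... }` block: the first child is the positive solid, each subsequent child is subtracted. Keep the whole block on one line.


difference() { cube([3213, 212, 2446]); translate([546, 0, 1237]) cube([1131, 212, 1009]); }


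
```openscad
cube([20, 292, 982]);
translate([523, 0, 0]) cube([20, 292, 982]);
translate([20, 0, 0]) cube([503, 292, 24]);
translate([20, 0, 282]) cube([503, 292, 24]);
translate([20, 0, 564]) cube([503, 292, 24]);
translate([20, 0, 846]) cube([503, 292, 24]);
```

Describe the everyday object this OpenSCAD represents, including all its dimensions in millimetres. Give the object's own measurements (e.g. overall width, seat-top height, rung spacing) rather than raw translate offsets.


An open bookshelf. Two side panels, each 20 mm thick, 292 mm deep and 982 mm tall, stand 543 mm apart (outside-to-outside). Between them sit 4 shelves, each 24 mm thick and 292 mm deep, spanning the full gap between the sides. The bottom shelf rests on the floor (its underside at z = 0) and the clear gap between one shelf's top and the next shelf's underside is 258 mm.


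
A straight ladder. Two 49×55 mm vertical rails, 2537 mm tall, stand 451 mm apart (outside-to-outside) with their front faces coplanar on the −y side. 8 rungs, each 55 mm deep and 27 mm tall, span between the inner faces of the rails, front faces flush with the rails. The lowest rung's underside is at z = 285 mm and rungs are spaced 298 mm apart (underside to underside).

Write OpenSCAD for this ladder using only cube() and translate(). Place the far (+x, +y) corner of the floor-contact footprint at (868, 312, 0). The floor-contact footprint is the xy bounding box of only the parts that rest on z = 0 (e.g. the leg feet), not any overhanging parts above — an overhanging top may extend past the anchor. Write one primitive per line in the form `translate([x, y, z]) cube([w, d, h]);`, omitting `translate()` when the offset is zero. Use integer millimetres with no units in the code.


translate([417, 257, 0]) cube([49, 55, 2537]);
translate([819, 257, 0]) cube([49, 55, 2537]);
translate([466, 257, 285]) cube([353, 55, 27]);
translate([466, 257, 583]) cube([353, 55, 27]);
translate([466, 257, 881]) cube([353, 55, 27]);
translate([466, 257, 1179]) cube([353, 55, 27]);
translate([466, 257, 1477]) cube([353, 55, 27]);
translate([466, 257, 1775]) cube([353, 55, 27]);
translate([466, 257, 2073]) cube([353, 55, 27]);
translate([466, 257, 2371]) cube([353, 55, 27]);


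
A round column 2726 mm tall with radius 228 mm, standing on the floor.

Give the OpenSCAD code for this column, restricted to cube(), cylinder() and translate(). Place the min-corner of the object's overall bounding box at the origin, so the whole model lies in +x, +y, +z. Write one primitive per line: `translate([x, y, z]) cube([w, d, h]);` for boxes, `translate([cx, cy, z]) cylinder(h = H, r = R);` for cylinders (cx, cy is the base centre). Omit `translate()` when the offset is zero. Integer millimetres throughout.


translate([228, 228, 0]) cylinder(h = 2726, r = 228);


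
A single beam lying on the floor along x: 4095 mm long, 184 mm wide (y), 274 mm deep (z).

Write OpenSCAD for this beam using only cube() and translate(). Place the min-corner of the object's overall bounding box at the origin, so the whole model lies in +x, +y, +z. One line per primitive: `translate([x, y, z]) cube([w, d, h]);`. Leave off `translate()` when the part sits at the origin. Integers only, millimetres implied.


cube([4095, 184, 274]);


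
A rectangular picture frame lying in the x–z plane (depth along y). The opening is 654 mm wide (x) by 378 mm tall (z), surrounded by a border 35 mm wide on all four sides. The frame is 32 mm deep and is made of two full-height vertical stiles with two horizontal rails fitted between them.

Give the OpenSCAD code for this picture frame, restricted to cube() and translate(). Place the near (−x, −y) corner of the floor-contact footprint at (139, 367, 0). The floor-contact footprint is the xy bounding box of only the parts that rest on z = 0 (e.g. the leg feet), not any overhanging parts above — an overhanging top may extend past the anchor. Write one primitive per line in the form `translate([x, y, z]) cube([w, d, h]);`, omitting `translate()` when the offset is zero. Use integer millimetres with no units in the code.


translate([139, 367, 0]) cube([35, 32, 448]);
translate([828, 367, 0]) cube([35, 32, 448]);
translate([174, 367, 0]) cube([654, 32, 35]);
translate([174, 367, 413]) cube([654, 32, 35]);


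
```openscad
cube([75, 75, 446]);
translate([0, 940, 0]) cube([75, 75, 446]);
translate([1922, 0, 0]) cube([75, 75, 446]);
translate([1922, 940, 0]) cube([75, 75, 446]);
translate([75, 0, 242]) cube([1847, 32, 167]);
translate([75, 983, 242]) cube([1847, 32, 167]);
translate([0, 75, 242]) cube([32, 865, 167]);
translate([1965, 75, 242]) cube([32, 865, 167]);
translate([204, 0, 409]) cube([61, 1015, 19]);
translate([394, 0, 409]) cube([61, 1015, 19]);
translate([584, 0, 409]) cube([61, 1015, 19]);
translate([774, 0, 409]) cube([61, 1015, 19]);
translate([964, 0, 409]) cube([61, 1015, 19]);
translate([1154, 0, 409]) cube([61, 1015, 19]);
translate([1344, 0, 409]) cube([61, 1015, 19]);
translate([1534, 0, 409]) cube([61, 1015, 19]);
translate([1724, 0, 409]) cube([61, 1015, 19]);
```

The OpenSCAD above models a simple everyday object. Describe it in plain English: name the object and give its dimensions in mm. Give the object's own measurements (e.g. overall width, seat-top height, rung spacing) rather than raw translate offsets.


A bed frame 1997 mm long (x) by 1015 mm wide (y). Four 75×75 mm corner posts, 446 mm tall, at the corners of the footprint. Four rails of 32 mm thickness and 167 mm height run between adjacent posts with their undersides at z = 242 mm, their outer faces flush with the outside of the frame (the two x-running rails run between the posts' inner faces; the two y-running rails run between the posts' inner faces). 9 slats, each 61 mm wide (x) and 19 mm thick, lie across the top of the two x-running rails, running the full 1015 mm width of the frame in y; along x they sit between the end posts with a 129 mm gap after the −x posts and between neighbouring slats, leaving 137 mm before the +x posts.


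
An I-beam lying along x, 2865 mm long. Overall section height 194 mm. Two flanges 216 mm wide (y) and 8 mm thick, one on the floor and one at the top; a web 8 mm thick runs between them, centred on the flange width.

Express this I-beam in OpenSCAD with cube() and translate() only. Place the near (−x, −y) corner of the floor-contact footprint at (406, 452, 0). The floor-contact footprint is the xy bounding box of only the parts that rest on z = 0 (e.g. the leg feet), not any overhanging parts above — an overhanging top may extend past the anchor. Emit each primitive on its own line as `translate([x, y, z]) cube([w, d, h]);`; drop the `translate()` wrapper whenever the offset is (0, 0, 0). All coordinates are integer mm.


translate([406, 452, 0]) cube([2865, 216, 8]);
translate([406, 556, 8]) cube([2865, 8, 178]);
translate([406, 452, 186]) cube([2865, 216, 8]);


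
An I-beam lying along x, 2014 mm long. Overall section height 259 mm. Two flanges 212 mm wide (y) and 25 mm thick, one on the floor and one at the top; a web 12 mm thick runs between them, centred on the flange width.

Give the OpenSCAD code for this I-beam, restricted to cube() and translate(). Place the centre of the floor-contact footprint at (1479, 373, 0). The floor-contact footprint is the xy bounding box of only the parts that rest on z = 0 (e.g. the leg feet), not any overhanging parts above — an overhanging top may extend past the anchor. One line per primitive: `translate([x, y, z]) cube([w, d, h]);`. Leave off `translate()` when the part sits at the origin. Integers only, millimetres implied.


translate([472, 267, 0]) cube([2014, 212, 25]);
translate([472, 367, 25]) cube([2014, 12, 209]);
translate([472, 267, 234]) cube([2014, 212, 25]);


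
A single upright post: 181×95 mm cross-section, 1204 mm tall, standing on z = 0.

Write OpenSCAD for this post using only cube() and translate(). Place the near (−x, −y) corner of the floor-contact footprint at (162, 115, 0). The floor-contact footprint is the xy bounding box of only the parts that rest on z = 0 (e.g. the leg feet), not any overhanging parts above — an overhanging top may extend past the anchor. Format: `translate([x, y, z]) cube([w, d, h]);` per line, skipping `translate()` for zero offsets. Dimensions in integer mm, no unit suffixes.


translate([162, 115, 0]) cube([181, 95, 1204]);


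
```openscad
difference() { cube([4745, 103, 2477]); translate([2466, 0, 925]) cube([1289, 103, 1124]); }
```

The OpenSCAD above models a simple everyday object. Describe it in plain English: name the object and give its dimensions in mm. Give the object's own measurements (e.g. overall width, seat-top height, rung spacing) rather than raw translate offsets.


A wall 4745 mm long (x), 103 mm thick (y), 2477 mm tall, with a rectangular window opening cut through it. The opening is 1289 mm wide and 1124 mm tall; its sill is at z = 925 mm and its near (−x) edge is 2466 mm from the wall's −x end. The opening passes through the full wall thickness.


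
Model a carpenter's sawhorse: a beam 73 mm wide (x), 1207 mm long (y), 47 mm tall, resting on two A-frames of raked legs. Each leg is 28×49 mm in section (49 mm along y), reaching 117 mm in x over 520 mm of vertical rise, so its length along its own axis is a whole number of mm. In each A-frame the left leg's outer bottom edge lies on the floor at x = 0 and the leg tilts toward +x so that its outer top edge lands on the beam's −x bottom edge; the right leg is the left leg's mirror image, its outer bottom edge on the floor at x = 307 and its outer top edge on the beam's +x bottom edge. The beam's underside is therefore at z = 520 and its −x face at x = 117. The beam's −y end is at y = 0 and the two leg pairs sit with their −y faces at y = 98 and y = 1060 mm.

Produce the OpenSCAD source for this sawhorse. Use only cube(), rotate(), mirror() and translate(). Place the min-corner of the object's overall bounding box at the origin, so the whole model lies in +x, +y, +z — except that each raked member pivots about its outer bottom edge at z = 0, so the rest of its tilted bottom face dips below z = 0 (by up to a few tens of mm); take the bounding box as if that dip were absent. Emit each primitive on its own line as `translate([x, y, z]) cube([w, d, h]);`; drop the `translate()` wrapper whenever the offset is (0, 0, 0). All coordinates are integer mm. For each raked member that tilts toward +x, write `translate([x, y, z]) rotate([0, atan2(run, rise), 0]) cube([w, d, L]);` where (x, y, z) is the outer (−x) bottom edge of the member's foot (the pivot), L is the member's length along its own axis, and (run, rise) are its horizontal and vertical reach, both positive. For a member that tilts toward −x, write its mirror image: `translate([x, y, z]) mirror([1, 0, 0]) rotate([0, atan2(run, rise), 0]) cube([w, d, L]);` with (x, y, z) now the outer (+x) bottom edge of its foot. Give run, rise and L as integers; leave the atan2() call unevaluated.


translate([117, 0, 520]) cube([73, 1207, 47]);
translate([0, 98, 0]) rotate([0, atan2(117, 520), 0]) cube([28, 49, 533]);
translate([307, 98, 0]) mirror([1, 0, 0]) rotate([0, atan2(117, 520), 0]) cube([28, 49, 533]);
translate([0, 1060, 0]) rotate([0, atan2(117, 520), 0]) cube([28, 49, 533]);
translate([307, 1060, 0]) mirror([1, 0, 0]) rotate([0, atan2(117, 520), 0]) cube([28, 49, 533]);


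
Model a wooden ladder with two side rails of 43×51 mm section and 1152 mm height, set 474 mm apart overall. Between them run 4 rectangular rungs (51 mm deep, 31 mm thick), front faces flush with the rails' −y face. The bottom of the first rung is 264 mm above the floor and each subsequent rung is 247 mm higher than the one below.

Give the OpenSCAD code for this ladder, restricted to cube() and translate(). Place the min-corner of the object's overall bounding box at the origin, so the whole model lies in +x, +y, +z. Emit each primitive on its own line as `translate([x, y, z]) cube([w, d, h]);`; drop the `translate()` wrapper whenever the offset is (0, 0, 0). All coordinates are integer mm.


cube([43, 51, 1152]);
translate([431, 0, 0]) cube([43, 51, 1152]);
translate([43, 0, 264]) cube([388, 51, 31]);
translate([43, 0, 511]) cube([388, 51, 31]);
translate([43, 0, 758]) cube([388, 51, 31]);
translate([43, 0, 1005]) cube([388, 51, 31]);


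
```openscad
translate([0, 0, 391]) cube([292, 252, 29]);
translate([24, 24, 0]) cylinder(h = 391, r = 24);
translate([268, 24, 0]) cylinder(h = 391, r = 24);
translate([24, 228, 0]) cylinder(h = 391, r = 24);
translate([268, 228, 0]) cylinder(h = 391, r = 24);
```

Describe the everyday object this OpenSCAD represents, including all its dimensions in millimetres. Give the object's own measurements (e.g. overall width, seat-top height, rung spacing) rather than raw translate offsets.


A simple wooden stool: a rectangular seat 292 mm (x) by 252 mm (y), 29 mm thick, top face at z = 420 mm, on four round legs, each 48 mm in diameter. The legs rest on z = 0, each leg's axis is inset half a diameter from the nearest pair of seat edges (so the leg's bounding box is flush with the corner).


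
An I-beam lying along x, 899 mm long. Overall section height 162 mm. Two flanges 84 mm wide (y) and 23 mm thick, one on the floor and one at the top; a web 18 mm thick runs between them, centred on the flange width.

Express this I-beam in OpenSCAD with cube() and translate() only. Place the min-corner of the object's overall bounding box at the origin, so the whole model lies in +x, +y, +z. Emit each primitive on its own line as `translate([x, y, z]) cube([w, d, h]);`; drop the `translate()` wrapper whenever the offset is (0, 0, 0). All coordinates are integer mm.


cube([899, 84, 23]);
translate([0, 33, 23]) cube([899, 18, 116]);
translate([0, 0, 139]) cube([899, 84, 23]);


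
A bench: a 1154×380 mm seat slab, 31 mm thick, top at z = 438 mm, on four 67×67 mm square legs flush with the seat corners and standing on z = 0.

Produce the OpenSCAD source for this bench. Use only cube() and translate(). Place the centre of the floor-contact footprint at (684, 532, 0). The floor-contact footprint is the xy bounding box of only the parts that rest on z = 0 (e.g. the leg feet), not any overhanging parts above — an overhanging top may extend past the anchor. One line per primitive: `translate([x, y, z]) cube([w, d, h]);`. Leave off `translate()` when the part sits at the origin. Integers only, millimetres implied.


// leg_h = 438 − 31 = 407
translate([107, 342, 407]) cube([1154, 380, 31]);
translate([107, 342, 0]) cube([67, 67, 407]);
translate([107, 655, 0]) cube([67, 67, 407]);
translate([1194, 342, 0]) cube([67, 67, 407]);
translate([1194, 655, 0]) cube([67, 67, 407]);


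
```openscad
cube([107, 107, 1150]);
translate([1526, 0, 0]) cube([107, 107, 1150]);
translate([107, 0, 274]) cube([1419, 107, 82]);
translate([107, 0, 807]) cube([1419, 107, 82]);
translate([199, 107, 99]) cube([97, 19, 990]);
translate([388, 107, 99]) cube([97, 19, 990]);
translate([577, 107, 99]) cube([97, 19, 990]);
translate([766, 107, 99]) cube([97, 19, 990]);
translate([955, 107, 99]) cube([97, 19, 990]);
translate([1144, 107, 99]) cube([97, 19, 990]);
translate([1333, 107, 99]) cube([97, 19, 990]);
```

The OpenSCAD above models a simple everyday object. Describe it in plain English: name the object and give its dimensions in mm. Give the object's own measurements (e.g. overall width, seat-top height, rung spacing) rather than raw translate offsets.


A fence section. Two 107×107 mm posts, 1150 mm tall, stand on the floor with a clear span of 1419 mm between their inner faces. Two horizontal rails of 107×82 mm section span the gap between the posts with their undersides at z = 274 mm and z = 807 mm, flush with the posts' −y face. 7 pickets, each 97 mm wide, 19 mm thick and 990 mm tall, are fixed to the +y face of the rails with their bottoms at z = 99 mm, spaced across the span with a 92 mm gap after the −x post and between neighbouring pickets, with 96 mm left before the +x post.


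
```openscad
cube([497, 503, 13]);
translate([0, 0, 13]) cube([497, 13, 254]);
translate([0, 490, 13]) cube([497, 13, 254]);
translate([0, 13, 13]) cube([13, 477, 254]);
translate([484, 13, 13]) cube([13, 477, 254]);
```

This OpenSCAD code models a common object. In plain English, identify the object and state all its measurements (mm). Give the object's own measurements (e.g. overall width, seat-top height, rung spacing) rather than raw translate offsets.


An open-topped rectangular box: outside dimensions 497×503×267 mm, with a uniform wall and base thickness of 13 mm. The base is a full 497×503 slab on the floor; four walls sit on top of the base. The front and back walls (the −y and +y sides) span the full width; the two side walls fit between them.


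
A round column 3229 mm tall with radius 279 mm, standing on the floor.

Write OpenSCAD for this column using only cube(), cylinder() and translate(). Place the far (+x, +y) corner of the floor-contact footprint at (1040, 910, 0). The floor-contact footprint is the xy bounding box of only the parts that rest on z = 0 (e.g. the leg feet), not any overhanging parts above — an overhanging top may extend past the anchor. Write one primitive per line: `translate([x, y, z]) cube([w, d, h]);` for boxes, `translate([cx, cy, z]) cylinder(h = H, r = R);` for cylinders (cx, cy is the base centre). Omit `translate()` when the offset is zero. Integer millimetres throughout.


translate([761, 631, 0]) cylinder(h = 3229, r = 279);


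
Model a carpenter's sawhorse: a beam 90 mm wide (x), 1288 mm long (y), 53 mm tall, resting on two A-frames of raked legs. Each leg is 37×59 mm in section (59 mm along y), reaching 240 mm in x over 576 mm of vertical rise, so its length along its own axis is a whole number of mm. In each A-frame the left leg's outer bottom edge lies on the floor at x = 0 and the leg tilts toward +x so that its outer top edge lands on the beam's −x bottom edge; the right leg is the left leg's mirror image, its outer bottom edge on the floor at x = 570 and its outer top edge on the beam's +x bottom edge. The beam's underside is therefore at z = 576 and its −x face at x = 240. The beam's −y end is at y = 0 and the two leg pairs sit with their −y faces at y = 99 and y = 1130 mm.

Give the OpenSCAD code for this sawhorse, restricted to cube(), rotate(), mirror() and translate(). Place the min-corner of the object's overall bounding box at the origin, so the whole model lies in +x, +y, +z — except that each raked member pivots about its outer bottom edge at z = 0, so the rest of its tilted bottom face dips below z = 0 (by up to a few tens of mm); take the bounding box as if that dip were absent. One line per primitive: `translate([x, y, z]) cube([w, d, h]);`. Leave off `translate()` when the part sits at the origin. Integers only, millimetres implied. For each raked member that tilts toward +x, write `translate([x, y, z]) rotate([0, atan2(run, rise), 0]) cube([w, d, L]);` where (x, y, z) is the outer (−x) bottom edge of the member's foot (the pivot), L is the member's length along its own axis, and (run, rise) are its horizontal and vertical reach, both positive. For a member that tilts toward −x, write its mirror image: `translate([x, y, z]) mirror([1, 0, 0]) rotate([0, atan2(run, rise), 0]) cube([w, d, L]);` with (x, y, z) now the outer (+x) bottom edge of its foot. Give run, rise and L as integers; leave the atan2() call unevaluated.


translate([240, 0, 576]) cube([90, 1288, 53]);
translate([0, 99, 0]) rotate([0, atan2(240, 576), 0]) cube([37, 59, 624]);
translate([570, 99, 0]) mirror([1, 0, 0]) rotate([0, atan2(240, 576), 0]) cube([37, 59, 624]);
translate([0, 1130, 0]) rotate([0, atan2(240, 576), 0]) cube([37, 59, 624]);
translate([570, 1130, 0]) mirror([1, 0, 0]) rotate([0, atan2(240, 576), 0]) cube([37, 59, 624]);


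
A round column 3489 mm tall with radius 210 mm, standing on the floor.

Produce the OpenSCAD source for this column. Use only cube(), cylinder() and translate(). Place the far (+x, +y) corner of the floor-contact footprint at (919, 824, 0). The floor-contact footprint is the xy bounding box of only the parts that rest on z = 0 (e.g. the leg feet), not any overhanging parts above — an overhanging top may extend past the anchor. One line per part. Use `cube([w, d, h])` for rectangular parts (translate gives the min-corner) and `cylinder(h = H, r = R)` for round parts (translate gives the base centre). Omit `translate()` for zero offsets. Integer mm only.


translate([709, 614, 0]) cylinder(h = 3489, r = 210);


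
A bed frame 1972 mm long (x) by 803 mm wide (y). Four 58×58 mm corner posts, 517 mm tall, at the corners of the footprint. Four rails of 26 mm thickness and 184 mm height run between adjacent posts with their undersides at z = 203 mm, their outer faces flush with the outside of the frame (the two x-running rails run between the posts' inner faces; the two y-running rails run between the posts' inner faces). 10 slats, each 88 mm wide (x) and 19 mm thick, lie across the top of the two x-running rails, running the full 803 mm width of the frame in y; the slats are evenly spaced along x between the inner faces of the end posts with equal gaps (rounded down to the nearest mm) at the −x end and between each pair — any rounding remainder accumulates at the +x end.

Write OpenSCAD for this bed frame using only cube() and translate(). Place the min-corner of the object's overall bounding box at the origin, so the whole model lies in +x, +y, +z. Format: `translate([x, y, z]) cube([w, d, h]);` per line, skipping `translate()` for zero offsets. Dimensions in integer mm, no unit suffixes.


// slat z = rail_z + rail_h = 203 + 184 = 387
// slat gap = ⌊(1856 − 10·88) / 11⌋ = 88
cube([58, 58, 517]);
translate([0, 745, 0]) cube([58, 58, 517]);
translate([1914, 0, 0]) cube([58, 58, 517]);
translate([1914, 745, 0]) cube([58, 58, 517]);
translate([58, 0, 203]) cube([1856, 26, 184]);
translate([58, 777, 203]) cube([1856, 26, 184]);
translate([0, 58, 203]) cube([26, 687, 184]);
translate([1946, 58, 203]) cube([26, 687, 184]);
translate([146, 0, 387]) cube([88, 803, 19]);
translate([322, 0, 387]) cube([88, 803, 19]);
translate([498, 0, 387]) cube([88, 803, 19]);
translate([674, 0, 387]) cube([88, 803, 19]);
translate([850, 0, 387]) cube([88, 803, 19]);
translate([1026, 0, 387]) cube([88, 803, 19]);
translate([1202, 0, 387]) cube([88, 803, 19]);
translate([1378, 0, 387]) cube([88, 803, 19]);
translate([1554, 0, 387]) cube([88, 803, 19]);
translate([1730, 0, 387]) cube([88, 803, 19]);


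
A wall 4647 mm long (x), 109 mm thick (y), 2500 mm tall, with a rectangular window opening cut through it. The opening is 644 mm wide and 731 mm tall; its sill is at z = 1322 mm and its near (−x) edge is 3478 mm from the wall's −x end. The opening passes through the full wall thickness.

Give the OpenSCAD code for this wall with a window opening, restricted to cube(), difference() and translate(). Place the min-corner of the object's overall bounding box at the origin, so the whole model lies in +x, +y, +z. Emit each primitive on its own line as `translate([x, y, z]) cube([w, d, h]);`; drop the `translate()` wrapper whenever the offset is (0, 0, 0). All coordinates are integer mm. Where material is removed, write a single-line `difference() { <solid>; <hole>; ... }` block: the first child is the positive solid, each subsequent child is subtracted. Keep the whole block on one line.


difference() { cube([4647, 109, 2500]); translate([3478, 0, 1322]) cube([644, 109, 731]); }


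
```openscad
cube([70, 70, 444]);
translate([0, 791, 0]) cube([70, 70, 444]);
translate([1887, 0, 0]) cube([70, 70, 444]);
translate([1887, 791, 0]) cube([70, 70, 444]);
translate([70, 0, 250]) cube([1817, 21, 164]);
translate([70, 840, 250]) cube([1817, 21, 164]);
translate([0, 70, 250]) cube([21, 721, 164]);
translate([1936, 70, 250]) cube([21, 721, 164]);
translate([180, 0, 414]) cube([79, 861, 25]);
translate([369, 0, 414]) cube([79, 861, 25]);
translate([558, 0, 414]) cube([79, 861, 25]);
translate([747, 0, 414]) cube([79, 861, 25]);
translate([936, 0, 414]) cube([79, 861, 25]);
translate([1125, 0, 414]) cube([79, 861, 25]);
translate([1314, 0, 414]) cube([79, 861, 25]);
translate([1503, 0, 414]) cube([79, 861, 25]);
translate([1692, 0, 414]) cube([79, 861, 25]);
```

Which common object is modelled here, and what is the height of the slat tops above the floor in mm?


A bed frame. The slat-top height is 439 mm.

Four posts, four rails, and a row of slats — a bed frame. Slats sit on the rails at z = 250 + 164 = 414; with slat thickness 25, the top is 439 mm.


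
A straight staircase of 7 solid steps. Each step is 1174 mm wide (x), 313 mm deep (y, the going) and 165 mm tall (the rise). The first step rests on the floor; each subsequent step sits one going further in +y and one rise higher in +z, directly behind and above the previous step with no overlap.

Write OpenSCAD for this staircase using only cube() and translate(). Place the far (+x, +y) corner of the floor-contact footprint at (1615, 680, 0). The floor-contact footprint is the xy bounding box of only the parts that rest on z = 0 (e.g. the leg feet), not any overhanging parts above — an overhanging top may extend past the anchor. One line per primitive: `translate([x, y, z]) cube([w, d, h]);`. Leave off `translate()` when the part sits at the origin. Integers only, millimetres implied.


translate([441, 367, 0]) cube([1174, 313, 165]);
translate([441, 680, 165]) cube([1174, 313, 165]);
translate([441, 993, 330]) cube([1174, 313, 165]);
translate([441, 1306, 495]) cube([1174, 313, 165]);
translate([441, 1619, 660]) cube([1174, 313, 165]);
translate([441, 1932, 825]) cube([1174, 313, 165]);
translate([441, 2245, 990]) cube([1174, 313, 165]);


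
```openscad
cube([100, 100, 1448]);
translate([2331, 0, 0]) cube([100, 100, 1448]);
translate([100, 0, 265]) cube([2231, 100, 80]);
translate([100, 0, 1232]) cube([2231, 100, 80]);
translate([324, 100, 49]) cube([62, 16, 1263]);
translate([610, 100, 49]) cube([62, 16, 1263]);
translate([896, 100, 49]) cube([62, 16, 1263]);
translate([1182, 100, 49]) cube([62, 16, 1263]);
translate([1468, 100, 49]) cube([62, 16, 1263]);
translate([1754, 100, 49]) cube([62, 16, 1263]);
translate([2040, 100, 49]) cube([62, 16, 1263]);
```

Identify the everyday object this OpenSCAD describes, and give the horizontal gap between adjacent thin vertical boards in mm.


A fence section. The picket gap is 224 mm.

Two posts, two rails, 7 pickets — a fence section. Span 2231 mm holds 7 pickets of 62 mm with 8 equal gaps: ⌊(2231 − 7·62) / 8⌋ = 224 mm.


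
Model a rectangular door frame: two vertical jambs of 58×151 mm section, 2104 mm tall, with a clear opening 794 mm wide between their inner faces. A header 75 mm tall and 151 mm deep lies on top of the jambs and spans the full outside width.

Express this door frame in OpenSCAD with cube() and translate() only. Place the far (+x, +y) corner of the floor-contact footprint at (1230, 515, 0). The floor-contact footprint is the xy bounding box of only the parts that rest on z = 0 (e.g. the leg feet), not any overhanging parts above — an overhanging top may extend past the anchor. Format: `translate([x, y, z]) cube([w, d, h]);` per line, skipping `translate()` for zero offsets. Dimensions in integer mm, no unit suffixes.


translate([320, 364, 0]) cube([58, 151, 2104]);
translate([1172, 364, 0]) cube([58, 151, 2104]);
translate([320, 364, 2104]) cube([910, 151, 75]);


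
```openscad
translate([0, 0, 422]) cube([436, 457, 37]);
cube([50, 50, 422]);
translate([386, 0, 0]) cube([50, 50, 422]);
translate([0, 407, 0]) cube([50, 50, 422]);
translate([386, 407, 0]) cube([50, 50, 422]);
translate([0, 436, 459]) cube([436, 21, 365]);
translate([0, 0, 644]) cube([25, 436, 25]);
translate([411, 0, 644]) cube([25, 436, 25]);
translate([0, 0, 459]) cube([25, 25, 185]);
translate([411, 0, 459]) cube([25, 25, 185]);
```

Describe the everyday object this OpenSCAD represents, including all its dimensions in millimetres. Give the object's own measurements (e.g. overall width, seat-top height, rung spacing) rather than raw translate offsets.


A chair. The seat is a 436×457×37 mm slab with its top at z = 459 mm, on four 50×50 mm corner legs (flush with the seat edges, standing on z = 0). A flat backrest 21 mm thick, 365 mm tall, spans the full seat width and rises from the seat top along its +y edge, rear face flush with the rear of the seat. Two armrests of 25×25 mm section run along each side from the seat's front edge to the front of the backrest, top faces 210 mm above the seat top and outer faces flush with the seat's x-edges; a 25×25 mm post under the front of each armrest stands on the seat at the front corner.


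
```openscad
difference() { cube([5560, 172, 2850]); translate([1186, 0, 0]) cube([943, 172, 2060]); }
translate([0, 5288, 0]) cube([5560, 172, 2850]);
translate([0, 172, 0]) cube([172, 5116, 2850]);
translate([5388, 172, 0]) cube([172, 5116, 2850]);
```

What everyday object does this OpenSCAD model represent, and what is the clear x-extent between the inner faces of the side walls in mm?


A single room. The interior width is 5216 mm.

Four walls enclosing a rectangle with a door in the front wall — a room. Outside width 5560 minus two 172 mm walls gives 5216 mm.


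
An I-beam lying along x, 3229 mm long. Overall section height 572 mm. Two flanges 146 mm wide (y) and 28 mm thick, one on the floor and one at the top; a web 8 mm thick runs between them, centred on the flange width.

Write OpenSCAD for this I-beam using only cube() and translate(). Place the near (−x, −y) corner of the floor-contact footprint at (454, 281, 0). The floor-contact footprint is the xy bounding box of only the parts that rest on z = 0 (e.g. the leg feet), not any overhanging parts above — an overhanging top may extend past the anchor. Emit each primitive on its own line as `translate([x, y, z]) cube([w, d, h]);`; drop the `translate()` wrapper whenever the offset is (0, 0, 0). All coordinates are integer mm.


translate([454, 281, 0]) cube([3229, 146, 28]);
translate([454, 350, 28]) cube([3229, 8, 516]);
translate([454, 281, 544]) cube([3229, 146, 28]);


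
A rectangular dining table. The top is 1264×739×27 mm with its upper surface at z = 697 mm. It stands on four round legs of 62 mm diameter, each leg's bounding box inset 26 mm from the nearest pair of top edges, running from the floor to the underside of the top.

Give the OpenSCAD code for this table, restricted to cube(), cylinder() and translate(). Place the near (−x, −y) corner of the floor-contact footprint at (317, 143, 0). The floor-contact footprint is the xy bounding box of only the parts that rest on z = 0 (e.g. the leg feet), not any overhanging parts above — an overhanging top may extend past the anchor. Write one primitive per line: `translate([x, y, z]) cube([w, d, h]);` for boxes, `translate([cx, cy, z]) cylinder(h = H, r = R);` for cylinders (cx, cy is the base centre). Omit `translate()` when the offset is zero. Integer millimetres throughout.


translate([291, 117, 670]) cube([1264, 739, 27]);
translate([348, 174, 0]) cylinder(h = 670, r = 31);
translate([1498, 174, 0]) cylinder(h = 670, r = 31);
translate([348, 799, 0]) cylinder(h = 670, r = 31);
translate([1498, 799, 0]) cylinder(h = 670, r = 31);


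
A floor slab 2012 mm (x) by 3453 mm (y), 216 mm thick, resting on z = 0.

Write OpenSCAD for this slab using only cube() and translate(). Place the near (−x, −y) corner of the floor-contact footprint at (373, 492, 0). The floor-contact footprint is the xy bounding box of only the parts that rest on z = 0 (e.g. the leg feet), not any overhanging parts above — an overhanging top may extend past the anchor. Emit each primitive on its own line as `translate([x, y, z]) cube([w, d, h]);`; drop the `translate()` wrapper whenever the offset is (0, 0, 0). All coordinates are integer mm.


translate([373, 492, 0]) cube([2012, 3453, 216]);


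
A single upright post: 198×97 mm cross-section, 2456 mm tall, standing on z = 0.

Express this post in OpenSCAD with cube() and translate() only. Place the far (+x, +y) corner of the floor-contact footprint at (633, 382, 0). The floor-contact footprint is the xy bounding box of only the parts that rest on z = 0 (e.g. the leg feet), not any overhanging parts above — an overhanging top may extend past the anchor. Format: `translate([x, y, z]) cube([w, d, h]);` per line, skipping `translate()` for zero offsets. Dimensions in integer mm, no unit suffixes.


translate([435, 285, 0]) cube([198, 97, 2456]);


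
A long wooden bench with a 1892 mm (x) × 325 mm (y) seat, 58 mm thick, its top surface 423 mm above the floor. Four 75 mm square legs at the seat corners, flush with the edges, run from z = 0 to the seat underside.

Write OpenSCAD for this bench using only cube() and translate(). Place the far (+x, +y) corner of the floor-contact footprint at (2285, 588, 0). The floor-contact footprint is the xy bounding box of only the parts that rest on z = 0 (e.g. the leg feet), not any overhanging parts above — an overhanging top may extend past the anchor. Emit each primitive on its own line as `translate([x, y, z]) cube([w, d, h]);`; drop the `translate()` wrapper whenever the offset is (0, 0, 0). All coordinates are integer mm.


// leg_h = 423 − 58 = 365
translate([393, 263, 365]) cube([1892, 325, 58]);
translate([393, 263, 0]) cube([75, 75, 365]);
translate([393, 513, 0]) cube([75, 75, 365]);
translate([2210, 263, 0]) cube([75, 75, 365]);
translate([2210, 513, 0]) cube([75, 75, 365]);


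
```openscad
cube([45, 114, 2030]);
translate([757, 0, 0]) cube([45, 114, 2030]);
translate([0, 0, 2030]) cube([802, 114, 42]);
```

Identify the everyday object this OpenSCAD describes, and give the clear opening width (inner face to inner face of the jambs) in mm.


A door frame. The clear opening width is 712 mm.

Two 2030 mm tall posts with a header on top — a door frame. The left jamb is 45 mm wide at x = 0; the right jamb starts at x = 757. The clear opening is 757 − 45 = 712 mm.


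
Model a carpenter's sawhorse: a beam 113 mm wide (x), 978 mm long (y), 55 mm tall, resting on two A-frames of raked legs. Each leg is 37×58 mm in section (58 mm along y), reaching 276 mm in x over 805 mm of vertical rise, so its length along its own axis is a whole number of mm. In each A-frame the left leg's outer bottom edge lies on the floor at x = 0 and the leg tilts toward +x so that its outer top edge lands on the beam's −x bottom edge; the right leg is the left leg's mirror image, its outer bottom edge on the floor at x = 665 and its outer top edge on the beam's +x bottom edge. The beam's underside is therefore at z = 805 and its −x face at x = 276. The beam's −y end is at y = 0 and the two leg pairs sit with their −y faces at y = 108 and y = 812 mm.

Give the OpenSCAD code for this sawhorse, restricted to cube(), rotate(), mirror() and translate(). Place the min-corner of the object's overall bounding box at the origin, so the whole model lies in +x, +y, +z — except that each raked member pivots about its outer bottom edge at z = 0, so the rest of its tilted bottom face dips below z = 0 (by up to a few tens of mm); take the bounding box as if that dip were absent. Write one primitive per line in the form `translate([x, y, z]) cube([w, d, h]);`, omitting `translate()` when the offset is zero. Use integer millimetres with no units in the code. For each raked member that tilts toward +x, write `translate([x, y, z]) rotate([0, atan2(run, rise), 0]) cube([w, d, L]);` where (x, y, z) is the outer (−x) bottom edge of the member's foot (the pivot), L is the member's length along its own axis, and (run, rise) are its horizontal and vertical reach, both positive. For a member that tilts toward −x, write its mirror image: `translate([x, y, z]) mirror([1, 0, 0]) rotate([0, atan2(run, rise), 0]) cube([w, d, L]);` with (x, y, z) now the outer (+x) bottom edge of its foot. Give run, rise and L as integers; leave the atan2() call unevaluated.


translate([276, 0, 805]) cube([113, 978, 55]);
translate([0, 108, 0]) rotate([0, atan2(276, 805), 0]) cube([37, 58, 851]);
translate([665, 108, 0]) mirror([1, 0, 0]) rotate([0, atan2(276, 805), 0]) cube([37, 58, 851]);
translate([0, 812, 0]) rotate([0, atan2(276, 805), 0]) cube([37, 58, 851]);
translate([665, 812, 0]) mirror([1, 0, 0]) rotate([0, atan2(276, 805), 0]) cube([37, 58, 851]);


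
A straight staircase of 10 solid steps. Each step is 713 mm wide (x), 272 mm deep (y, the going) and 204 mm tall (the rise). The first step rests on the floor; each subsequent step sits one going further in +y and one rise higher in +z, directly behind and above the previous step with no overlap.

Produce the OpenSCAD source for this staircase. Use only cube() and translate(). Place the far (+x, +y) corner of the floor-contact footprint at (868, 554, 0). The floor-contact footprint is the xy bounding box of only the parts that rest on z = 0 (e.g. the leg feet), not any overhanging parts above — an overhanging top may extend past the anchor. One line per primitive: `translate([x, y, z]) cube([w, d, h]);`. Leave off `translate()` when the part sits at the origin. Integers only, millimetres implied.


translate([155, 282, 0]) cube([713, 272, 204]);
translate([155, 554, 204]) cube([713, 272, 204]);
translate([155, 826, 408]) cube([713, 272, 204]);
translate([155, 1098, 612]) cube([713, 272, 204]);
translate([155, 1370, 816]) cube([713, 272, 204]);
translate([155, 1642, 1020]) cube([713, 272, 204]);
translate([155, 1914, 1224]) cube([713, 272, 204]);
translate([155, 2186, 1428]) cube([713, 272, 204]);
translate([155, 2458, 1632]) cube([713, 272, 204]);
translate([155, 2730, 1836]) cube([713, 272, 204]);


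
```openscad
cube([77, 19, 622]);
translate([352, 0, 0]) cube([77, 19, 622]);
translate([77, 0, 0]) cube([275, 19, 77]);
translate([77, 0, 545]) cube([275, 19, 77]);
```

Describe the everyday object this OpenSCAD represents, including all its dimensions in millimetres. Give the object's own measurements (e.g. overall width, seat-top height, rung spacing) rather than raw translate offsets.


A rectangular picture frame lying in the x–z plane (depth along y). The opening is 275 mm wide (x) by 468 mm tall (z), surrounded by a border 77 mm wide on all four sides. The frame is 19 mm deep and is made of two full-height vertical stiles with two horizontal rails fitted between them.


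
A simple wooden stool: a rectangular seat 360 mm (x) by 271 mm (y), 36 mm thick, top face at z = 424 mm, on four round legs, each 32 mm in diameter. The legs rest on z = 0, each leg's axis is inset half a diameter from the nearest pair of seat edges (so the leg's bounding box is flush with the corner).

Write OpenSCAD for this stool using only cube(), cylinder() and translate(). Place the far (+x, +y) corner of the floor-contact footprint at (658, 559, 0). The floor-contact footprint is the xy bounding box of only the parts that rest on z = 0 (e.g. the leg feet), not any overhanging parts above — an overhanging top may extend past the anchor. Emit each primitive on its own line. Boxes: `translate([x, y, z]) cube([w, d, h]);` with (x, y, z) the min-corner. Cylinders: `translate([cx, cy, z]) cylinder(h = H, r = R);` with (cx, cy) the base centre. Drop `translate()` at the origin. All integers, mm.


translate([298, 288, 388]) cube([360, 271, 36]);
translate([314, 304, 0]) cylinder(h = 388, r = 16);
translate([642, 304, 0]) cylinder(h = 388, r = 16);
translate([314, 543, 0]) cylinder(h = 388, r = 16);
translate([642, 543, 0]) cylinder(h = 388, r = 16);
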